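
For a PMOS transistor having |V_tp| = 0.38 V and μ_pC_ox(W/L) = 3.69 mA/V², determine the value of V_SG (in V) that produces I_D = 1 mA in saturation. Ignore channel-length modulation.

In saturation I_D = ½ k_p (V_SG − |V_tp|)², so V_SG − |V_tp| = √(2 I_D / k_p) = √(2 × 1 / 3.69) = 0.736 V.
V_SG = 0.38 + 0.736 = 1.12 V.

V_SG = 1.12 V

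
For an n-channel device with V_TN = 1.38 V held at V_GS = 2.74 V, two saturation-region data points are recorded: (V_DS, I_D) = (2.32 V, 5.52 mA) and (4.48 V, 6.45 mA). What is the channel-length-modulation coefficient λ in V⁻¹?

λ = 0.0952 V⁻¹

With V_GS fixed, I_D ∝ (1 + λ V_DS) in saturation, so I_D2/I_D1 = (1 + λ V_DS2)/(1 + λ V_DS1).
6.45/5.52 = 1.168 = (1 + 4.48 λ)/(1 + 2.32 λ).
Solving: λ (I_D1 V_DS2 − I_D2 V_DS1) = I_D2 − I_D1, so λ = (6.45 − 5.52) / (5.52 × 4.48 − 6.45 × 2.32) = 0.93 / 9.77 = 0.0952 V⁻¹.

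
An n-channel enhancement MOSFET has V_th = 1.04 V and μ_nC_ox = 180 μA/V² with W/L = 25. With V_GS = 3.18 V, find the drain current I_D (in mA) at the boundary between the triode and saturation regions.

I_D = 10.3 mA

At the boundary V_DS = V_ov = V_GS − V_th = 3.18 − 1.04 = 2.14 V.
k_n = μ_nC_ox · (W/L) = 4.5 mA/V².
I_D = ½ k_n V_ov² = 0.5 × 4.5 × 2.14² = 10.3 mA.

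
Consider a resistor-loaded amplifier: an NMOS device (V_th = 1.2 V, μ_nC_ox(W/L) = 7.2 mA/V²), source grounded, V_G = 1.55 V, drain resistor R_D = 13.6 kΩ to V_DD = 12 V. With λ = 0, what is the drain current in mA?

V_GS = V_G = 1.55 V, so V_ov = 1.55 − 1.2 = 0.35 V.
Assume saturation: I_D = ½ k_n V_ov² = 0.5 × 7.2 × 0.35² = 0.441 mA, giving V_DS = V_DD − I_D R_D = 12 − 0.441 × 13.6 = 6 V.
V_DS = 6 V ≥ V_ov = 0.35 V, confirming saturation.

I_D = 0.441 mA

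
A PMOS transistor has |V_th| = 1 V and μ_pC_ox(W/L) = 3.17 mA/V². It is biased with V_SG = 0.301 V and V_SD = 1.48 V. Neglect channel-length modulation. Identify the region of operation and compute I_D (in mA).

V_SG = 0.301 V < |V_th| = 1 V, so the transistor is in cutoff.

Cutoff; I_D = 0 mA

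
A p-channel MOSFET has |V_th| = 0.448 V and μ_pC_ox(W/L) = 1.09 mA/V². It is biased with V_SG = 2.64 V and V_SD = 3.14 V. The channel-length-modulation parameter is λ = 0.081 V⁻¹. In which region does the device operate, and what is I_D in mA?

Saturation; I_D = 3.28 mA

V_ov = V_SG − |V_th| = 2.64 − 0.448 = 2.19 V.
Since V_SD = 3.14 V ≥ V_ov = 2.19 V, the device is in saturation.
I_D = ½ k_p V_ov² (1 + λ V_SD) = 0.5 × 1.09 × 2.19² × (1 + 0.081 × 3.14) = 3.28 mA.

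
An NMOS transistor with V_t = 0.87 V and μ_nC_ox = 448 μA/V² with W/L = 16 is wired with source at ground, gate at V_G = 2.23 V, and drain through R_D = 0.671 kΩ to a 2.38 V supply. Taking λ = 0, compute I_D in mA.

I_D = 3.02 mA

V_GS = V_G = 2.23 V, so V_ov = 2.23 − 0.87 = 1.36 V.
k_n = μ_nC_ox · (W/L) = 7.168 mA/V².
Assume saturation: I_D = ½ k_n V_ov² = 0.5 × 7.168 × 1.36² = 6.63 mA, giving V_DS = V_DD − I_D R_D = 2.38 − 6.63 × 0.671 = -2.07 V.
But -2.07 V < V_ov = 1.36 V, so the device is actually in triode.
In triode I_D = k_n[V_ov V_DS − ½ V_DS²] and I_D = (V_DD − V_DS)/R_D. Equating: 2.4 V_DS² − 7.541 V_DS + 2.38 = 0, giving V_DS = 0.356 V (the root below V_ov).
I_D = (2.38 − 0.356) / 0.671 = 3.02 mA.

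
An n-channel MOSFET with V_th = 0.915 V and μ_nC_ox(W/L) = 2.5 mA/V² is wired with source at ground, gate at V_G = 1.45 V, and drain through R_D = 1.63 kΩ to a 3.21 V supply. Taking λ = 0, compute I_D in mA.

V_GS = V_G = 1.45 V, so V_ov = 1.45 − 0.915 = 0.535 V.
Assume saturation: I_D = ½ k_n V_ov² = 0.5 × 2.5 × 0.535² = 0.358 mA, giving V_DS = V_DD − I_D R_D = 3.21 − 0.358 × 1.63 = 2.63 V.
V_DS = 2.63 V ≥ V_ov = 0.535 V, confirming saturation.

I_D = 0.358 mA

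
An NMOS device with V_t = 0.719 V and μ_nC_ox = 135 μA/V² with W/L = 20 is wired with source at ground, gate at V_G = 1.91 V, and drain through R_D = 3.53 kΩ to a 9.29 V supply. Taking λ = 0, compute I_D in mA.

V_GS = V_G = 1.91 V, so V_ov = 1.91 − 0.719 = 1.19 V.
k_n = μ_nC_ox · (W/L) = 2.7 mA/V².
Assume saturation: I_D = ½ k_n V_ov² = 0.5 × 2.7 × 1.19² = 1.91 mA, giving V_DS = V_DD − I_D R_D = 9.29 − 1.91 × 3.53 = 2.53 V.
V_DS = 2.53 V ≥ V_ov = 1.19 V, confirming saturation.

I_D = 1.91 mA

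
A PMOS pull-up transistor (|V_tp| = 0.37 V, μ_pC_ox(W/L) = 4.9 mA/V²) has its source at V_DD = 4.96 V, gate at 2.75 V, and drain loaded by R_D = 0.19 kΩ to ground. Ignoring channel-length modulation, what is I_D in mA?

I_D = 8.29 mA

V_SG = V_DD − V_G = 4.96 − 2.75 = 2.21 V, so V_ov = 2.21 − 0.37 = 1.84 V.
Assume saturation: I_D = ½ k_p V_ov² = 0.5 × 4.9 × 1.84² = 8.29 mA, giving V_SD = V_DD − I_D R_D = 4.96 − 8.29 × 0.19 = 3.38 V.
V_SD = 3.38 V ≥ V_ov = 1.84 V, confirming saturation.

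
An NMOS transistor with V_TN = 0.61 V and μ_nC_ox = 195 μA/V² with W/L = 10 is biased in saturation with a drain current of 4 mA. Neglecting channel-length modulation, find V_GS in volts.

k_n = μ_nC_ox · (W/L) = 1.95 mA/V².
In saturation I_D = ½ k_n (V_GS − V_TN)², so V_GS − V_TN = √(2 I_D / k_n) = √(2 × 4 / 1.95) = 2.03 V.
V_GS = 0.61 + 2.03 = 2.64 V.

V_GS = 2.64 V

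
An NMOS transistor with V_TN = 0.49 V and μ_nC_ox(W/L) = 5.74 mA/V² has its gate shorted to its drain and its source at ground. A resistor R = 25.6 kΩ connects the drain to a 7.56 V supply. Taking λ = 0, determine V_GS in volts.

V_GS = 0.793 V

With gate tied to drain, V_GS = V_DS ≥ V_GS − V_TN, so the device is in saturation.
KCL at the drain: ½ k_n (V_GS − V_TN)² = (V_DD − V_GS)/R.
Let x = V_GS − 0.49. Then 73.5 x² + x − 7.07 = 0, giving x = 0.303 V (positive root), so V_GS = 0.793 V.
I_D = (V_DD − V_GS)/R = (7.56 − 0.793) / 25.6 = 0.264 mA.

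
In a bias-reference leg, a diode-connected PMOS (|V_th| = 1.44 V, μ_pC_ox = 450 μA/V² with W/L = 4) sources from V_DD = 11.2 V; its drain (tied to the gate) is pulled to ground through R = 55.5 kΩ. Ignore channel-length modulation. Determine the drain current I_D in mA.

With gate tied to drain, V_SG = V_SD ≥ V_SG − |V_th|, so the device is in saturation.
k_p = μ_pC_ox · (W/L) = 1.8 mA/V².
KCL at the drain: ½ k_p (V_SG − |V_th|)² = (V_DD − V_SG)/R.
Let x = V_SG − 1.44. Then 50 x² + x − 9.76 = 0, giving x = 0.432 V (positive root), so V_SG = 1.87 V.
I_D = (V_DD − V_SG)/R = (11.2 − 1.87) / 55.5 = 0.168 mA.

I_D = 0.168 mA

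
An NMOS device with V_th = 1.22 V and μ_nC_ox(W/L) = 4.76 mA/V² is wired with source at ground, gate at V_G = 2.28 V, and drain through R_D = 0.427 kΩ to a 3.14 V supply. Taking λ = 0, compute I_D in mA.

I_D = 2.67 mA

V_GS = V_G = 2.28 V, so V_ov = 2.28 − 1.22 = 1.06 V.
Assume saturation: I_D = ½ k_n V_ov² = 0.5 × 4.76 × 1.06² = 2.67 mA, giving V_DS = V_DD − I_D R_D = 3.14 − 2.67 × 0.427 = 2 V.
V_DS = 2 V ≥ V_ov = 1.06 V, confirming saturation.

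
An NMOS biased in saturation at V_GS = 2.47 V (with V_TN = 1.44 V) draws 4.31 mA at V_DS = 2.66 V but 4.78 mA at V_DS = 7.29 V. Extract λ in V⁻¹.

With V_GS fixed, I_D ∝ (1 + λ V_DS) in saturation, so I_D2/I_D1 = (1 + λ V_DS2)/(1 + λ V_DS1).
4.78/4.31 = 1.109 = (1 + 7.29 λ)/(1 + 2.66 λ).
Solving: λ (I_D1 V_DS2 − I_D2 V_DS1) = I_D2 − I_D1, so λ = (4.78 − 4.31) / (4.31 × 7.29 − 4.78 × 2.66) = 0.47 / 18.7 = 0.0251 V⁻¹.

λ = 0.0251 V⁻¹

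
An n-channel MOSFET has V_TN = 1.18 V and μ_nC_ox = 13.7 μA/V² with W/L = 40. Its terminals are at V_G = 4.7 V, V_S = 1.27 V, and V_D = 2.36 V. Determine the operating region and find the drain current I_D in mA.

V_GS = V_G − V_S = 4.7 − 1.27 = 3.43 V; V_DS = V_D − V_S = 2.36 − 1.27 = 1.09 V.
k_n = μ_nC_ox · (W/L) = 0.548 mA/V².
V_ov = V_GS − V_TN = 3.43 − 1.18 = 2.25 V.
Since V_DS = 1.09 V < V_ov = 2.25 V, the device is in the triode region.
I_D = k_n [V_ov · V_DS − ½ V_DS²] = 0.548 × [2.25 × 1.09 − 0.5 × 1.09²] = 1.02 mA.

Triode; I_D = 1.02 mA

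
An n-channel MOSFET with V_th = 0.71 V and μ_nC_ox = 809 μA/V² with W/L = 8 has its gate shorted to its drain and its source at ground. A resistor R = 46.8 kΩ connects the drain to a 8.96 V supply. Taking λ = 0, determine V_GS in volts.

With gate tied to drain, V_GS = V_DS ≥ V_GS − V_th, so the device is in saturation.
k_n = μ_nC_ox · (W/L) = 6.472 mA/V².
KCL at the drain: ½ k_n (V_GS − V_th)² = (V_DD − V_GS)/R.
Let x = V_GS − 0.71. Then 151 x² + x − 8.25 = 0, giving x = 0.23 V (positive root), so V_GS = 0.94 V.
I_D = (V_DD − V_GS)/R = (8.96 − 0.94) / 46.8 = 0.171 mA.

V_GS = 0.940 V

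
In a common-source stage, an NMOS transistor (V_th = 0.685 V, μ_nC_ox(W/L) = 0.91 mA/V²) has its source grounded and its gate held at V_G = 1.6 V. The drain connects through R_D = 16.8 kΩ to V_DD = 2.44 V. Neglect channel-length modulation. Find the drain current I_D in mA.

I_D = 0.135 mA

V_GS = V_G = 1.6 V, so V_ov = 1.6 − 0.685 = 0.915 V.
Assume saturation: I_D = ½ k_n V_ov² = 0.5 × 0.91 × 0.915² = 0.381 mA, giving V_DS = V_DD − I_D R_D = 2.44 − 0.381 × 16.8 = -3.96 V.
But -3.96 V < V_ov = 0.915 V, so the device is actually in triode.
In triode I_D = k_n[V_ov V_DS − ½ V_DS²] and I_D = (V_DD − V_DS)/R_D. Equating: 7.64 V_DS² − 14.99 V_DS + 2.44 = 0, giving V_DS = 0.179 V (the root below V_ov).
I_D = (2.44 − 0.179) / 16.8 = 0.135 mA.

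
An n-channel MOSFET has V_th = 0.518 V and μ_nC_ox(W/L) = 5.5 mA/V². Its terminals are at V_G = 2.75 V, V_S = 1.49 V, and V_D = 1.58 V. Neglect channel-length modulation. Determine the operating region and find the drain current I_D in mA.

V_GS = V_G − V_S = 2.75 − 1.49 = 1.26 V; V_DS = V_D − V_S = 1.58 − 1.49 = 0.09 V.
V_ov = V_GS − V_th = 1.26 − 0.518 = 0.742 V.
Since V_DS = 0.09 V < V_ov = 0.742 V, the device is in the triode region.
I_D = k_n [V_ov · V_DS − ½ V_DS²] = 5.5 × [0.742 × 0.09 − 0.5 × 0.09²] = 0.345 mA.

Triode; I_D = 0.345 mA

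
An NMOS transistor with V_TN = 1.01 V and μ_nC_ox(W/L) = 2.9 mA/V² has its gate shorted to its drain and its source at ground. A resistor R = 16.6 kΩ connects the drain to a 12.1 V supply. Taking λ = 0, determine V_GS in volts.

With gate tied to drain, V_GS = V_DS ≥ V_GS − V_TN, so the device is in saturation.
KCL at the drain: ½ k_n (V_GS − V_TN)² = (V_DD − V_GS)/R.
Let x = V_GS − 1.01. Then 24.1 x² + x − 11.09 = 0, giving x = 0.658 V (positive root), so V_GS = 1.67 V.
I_D = (V_DD − V_GS)/R = (12.1 − 1.67) / 16.6 = 0.628 mA.

V_GS = 1.67 V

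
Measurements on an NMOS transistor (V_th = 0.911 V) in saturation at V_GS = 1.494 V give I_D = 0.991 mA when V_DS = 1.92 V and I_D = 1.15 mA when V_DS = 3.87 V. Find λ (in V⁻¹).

λ = 0.0977 V⁻¹

With V_GS fixed, I_D ∝ (1 + λ V_DS) in saturation, so I_D2/I_D1 = (1 + λ V_DS2)/(1 + λ V_DS1).
1.15/0.991 = 1.16 = (1 + 3.87 λ)/(1 + 1.92 λ).
Solving: λ (I_D1 V_DS2 − I_D2 V_DS1) = I_D2 − I_D1, so λ = (1.15 − 0.991) / (0.991 × 3.87 − 1.15 × 1.92) = 0.159 / 1.63 = 0.0977 V⁻¹.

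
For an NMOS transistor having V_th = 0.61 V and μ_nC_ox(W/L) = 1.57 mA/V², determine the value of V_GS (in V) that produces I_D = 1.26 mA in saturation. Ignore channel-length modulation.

In saturation I_D = ½ k_n (V_GS − V_th)², so V_GS − V_th = √(2 I_D / k_n) = √(2 × 1.26 / 1.57) = 1.27 V.
V_GS = 0.61 + 1.27 = 1.88 V.

V_GS = 1.88 V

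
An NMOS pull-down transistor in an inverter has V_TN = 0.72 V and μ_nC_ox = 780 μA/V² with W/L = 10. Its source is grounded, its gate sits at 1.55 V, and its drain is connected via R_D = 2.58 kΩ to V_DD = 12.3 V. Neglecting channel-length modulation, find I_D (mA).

V_GS = V_G = 1.55 V, so V_ov = 1.55 − 0.72 = 0.83 V.
k_n = μ_nC_ox · (W/L) = 7.8 mA/V².
Assume saturation: I_D = ½ k_n V_ov² = 0.5 × 7.8 × 0.83² = 2.69 mA, giving V_DS = V_DD − I_D R_D = 12.3 − 2.69 × 2.58 = 5.37 V.
V_DS = 5.37 V ≥ V_ov = 0.83 V, confirming saturation.

I_D = 2.69 mA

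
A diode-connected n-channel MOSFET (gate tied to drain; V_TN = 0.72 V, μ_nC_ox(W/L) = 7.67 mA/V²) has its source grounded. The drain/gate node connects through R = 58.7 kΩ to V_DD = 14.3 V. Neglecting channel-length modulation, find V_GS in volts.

With gate tied to drain, V_GS = V_DS ≥ V_GS − V_TN, so the device is in saturation.
KCL at the drain: ½ k_n (V_GS − V_TN)² = (V_DD − V_GS)/R.
Let x = V_GS − 0.72. Then 225 x² + x − 13.58 = 0, giving x = 0.243 V (positive root), so V_GS = 0.963 V.
I_D = (V_DD − V_GS)/R = (14.3 − 0.963) / 58.7 = 0.227 mA.

V_GS = 0.963 V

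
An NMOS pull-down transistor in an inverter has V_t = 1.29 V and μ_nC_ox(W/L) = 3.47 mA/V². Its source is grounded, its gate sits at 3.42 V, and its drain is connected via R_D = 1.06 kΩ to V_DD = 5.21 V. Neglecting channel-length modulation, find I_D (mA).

I_D = 4.27 mA

V_GS = V_G = 3.42 V, so V_ov = 3.42 − 1.29 = 2.13 V.
Assume saturation: I_D = ½ k_n V_ov² = 0.5 × 3.47 × 2.13² = 7.87 mA, giving V_DS = V_DD − I_D R_D = 5.21 − 7.87 × 1.06 = -3.13 V.
But -3.13 V < V_ov = 2.13 V, so the device is actually in triode.
In triode I_D = k_n[V_ov V_DS − ½ V_DS²] and I_D = (V_DD − V_DS)/R_D. Equating: 1.84 V_DS² − 8.835 V_DS + 5.21 = 0, giving V_DS = 0.688 V (the root below V_ov).
I_D = (5.21 − 0.688) / 1.06 = 4.27 mA.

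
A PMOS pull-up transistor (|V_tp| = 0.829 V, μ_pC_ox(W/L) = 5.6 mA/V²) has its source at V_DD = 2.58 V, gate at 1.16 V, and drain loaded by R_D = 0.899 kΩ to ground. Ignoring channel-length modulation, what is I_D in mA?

I_D = 0.978 mA

V_SG = V_DD − V_G = 2.58 − 1.16 = 1.42 V, so V_ov = 1.42 − 0.829 = 0.591 V.
Assume saturation: I_D = ½ k_p V_ov² = 0.5 × 5.6 × 0.591² = 0.978 mA, giving V_SD = V_DD − I_D R_D = 2.58 − 0.978 × 0.899 = 1.7 V.
V_SD = 1.7 V ≥ V_ov = 0.591 V, confirming saturation.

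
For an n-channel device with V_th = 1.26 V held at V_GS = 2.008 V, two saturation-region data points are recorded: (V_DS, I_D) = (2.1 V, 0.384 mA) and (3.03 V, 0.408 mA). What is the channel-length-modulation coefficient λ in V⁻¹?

λ = 0.0782 V⁻¹

With V_GS fixed, I_D ∝ (1 + λ V_DS) in saturation, so I_D2/I_D1 = (1 + λ V_DS2)/(1 + λ V_DS1).
0.408/0.384 = 1.062 = (1 + 3.03 λ)/(1 + 2.1 λ).
Solving: λ (I_D1 V_DS2 − I_D2 V_DS1) = I_D2 − I_D1, so λ = (0.408 − 0.384) / (0.384 × 3.03 − 0.408 × 2.1) = 0.024 / 0.307 = 0.0782 V⁻¹.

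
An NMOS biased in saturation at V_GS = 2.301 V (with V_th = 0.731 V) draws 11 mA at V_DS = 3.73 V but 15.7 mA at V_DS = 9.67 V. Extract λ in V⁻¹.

λ = 0.0983 V⁻¹

With V_GS fixed, I_D ∝ (1 + λ V_DS) in saturation, so I_D2/I_D1 = (1 + λ V_DS2)/(1 + λ V_DS1).
15.7/11 = 1.427 = (1 + 9.67 λ)/(1 + 3.73 λ).
Solving: λ (I_D1 V_DS2 − I_D2 V_DS1) = I_D2 − I_D1, so λ = (15.7 − 11) / (11 × 9.67 − 15.7 × 3.73) = 4.7 / 47.8 = 0.0983 V⁻¹.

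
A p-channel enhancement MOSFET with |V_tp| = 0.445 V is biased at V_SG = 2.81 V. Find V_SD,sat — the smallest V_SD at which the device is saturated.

V_SD,sat = 2.37 V

The boundary between triode and saturation is V_SD = V_SG − |V_tp| = V_ov.
V_ov = 2.81 − 0.445 = 2.37 V.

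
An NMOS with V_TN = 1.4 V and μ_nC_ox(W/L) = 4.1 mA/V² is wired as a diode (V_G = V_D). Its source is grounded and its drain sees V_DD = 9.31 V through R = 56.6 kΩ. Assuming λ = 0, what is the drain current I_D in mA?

With gate tied to drain, V_GS = V_DS ≥ V_GS − V_TN, so the device is in saturation.
KCL at the drain: ½ k_n (V_GS − V_TN)² = (V_DD − V_GS)/R.
Let x = V_GS − 1.4. Then 116 x² + x − 7.91 = 0, giving x = 0.257 V (positive root), so V_GS = 1.66 V.
I_D = (V_DD − V_GS)/R = (9.31 − 1.66) / 56.6 = 0.135 mA.

I_D = 0.135 mA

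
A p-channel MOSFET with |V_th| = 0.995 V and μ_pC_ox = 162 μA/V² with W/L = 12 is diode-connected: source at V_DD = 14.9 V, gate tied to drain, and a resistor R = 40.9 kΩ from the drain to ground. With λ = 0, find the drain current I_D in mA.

I_D = 0.326 mA

With gate tied to drain, V_SG = V_SD ≥ V_SG − |V_th|, so the device is in saturation.
k_p = μ_pC_ox · (W/L) = 1.944 mA/V².
KCL at the drain: ½ k_p (V_SG − |V_th|)² = (V_DD − V_SG)/R.
Let x = V_SG − 0.995. Then 39.8 x² + x − 13.91 = 0, giving x = 0.579 V (positive root), so V_SG = 1.57 V.
I_D = (V_DD − V_SG)/R = (14.9 − 1.57) / 40.9 = 0.326 mA.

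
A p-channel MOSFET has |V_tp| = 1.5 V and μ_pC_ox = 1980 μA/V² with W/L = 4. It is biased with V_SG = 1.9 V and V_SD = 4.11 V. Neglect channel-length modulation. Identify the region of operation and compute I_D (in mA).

k_p = μ_pC_ox · (W/L) = 7.92 mA/V².
V_ov = V_SG − |V_tp| = 1.9 − 1.5 = 0.4 V.
Since V_SD = 4.11 V ≥ V_ov = 0.4 V, the device is in saturation.
I_D = ½ k_p V_ov² = 0.5 × 7.92 × 0.4² = 0.634 mA.

Saturation; I_D = 0.634 mA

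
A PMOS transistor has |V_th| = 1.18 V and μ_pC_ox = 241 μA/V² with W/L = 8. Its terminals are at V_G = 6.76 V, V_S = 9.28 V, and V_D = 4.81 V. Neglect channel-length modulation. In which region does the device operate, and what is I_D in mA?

Saturation; I_D = 1.73 mA

V_SG = V_S − V_G = 9.28 − 6.76 = 2.52 V; V_SD = V_S − V_D = 9.28 − 4.81 = 4.47 V.
k_p = μ_pC_ox · (W/L) = 1.928 mA/V².
V_ov = V_SG − |V_th| = 2.52 − 1.18 = 1.34 V.
Since V_SD = 4.47 V ≥ V_ov = 1.34 V, the device is in saturation.
I_D = ½ k_p V_ov² = 0.5 × 1.928 × 1.34² = 1.73 mA.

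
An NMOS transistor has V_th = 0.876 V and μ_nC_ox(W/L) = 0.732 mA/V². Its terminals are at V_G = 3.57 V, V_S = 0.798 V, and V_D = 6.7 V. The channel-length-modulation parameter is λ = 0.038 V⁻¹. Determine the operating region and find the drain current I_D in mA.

Saturation; I_D = 1.61 mA

V_GS = V_G − V_S = 3.57 − 0.798 = 2.77 V; V_DS = V_D − V_S = 6.7 − 0.798 = 5.9 V.
V_ov = V_GS − V_th = 2.77 − 0.876 = 1.9 V.
Since V_DS = 5.9 V ≥ V_ov = 1.9 V, the device is in saturation.
I_D = ½ k_n V_ov² (1 + λ V_DS) = 0.5 × 0.732 × 1.9² × (1 + 0.038 × 5.9) = 1.61 mA.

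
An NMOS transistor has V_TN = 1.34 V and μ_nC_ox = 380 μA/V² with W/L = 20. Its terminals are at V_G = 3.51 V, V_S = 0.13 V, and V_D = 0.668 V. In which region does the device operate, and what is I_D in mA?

V_GS = V_G − V_S = 3.51 − 0.13 = 3.38 V; V_DS = V_D − V_S = 0.668 − 0.13 = 0.538 V.
k_n = μ_nC_ox · (W/L) = 7.6 mA/V².
V_ov = V_GS − V_TN = 3.38 − 1.34 = 2.04 V.
Since V_DS = 0.538 V < V_ov = 2.04 V, the device is in the triode region.
I_D = k_n [V_ov · V_DS − ½ V_DS²] = 7.6 × [2.04 × 0.538 − 0.5 × 0.538²] = 7.24 mA.

Triode; I_D = 7.24 mA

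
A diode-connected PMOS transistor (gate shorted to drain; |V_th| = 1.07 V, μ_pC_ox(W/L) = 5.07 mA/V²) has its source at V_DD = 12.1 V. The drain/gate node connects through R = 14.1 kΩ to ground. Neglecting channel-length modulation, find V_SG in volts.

With gate tied to drain, V_SG = V_SD ≥ V_SG − |V_th|, so the device is in saturation.
KCL at the drain: ½ k_p (V_SG − |V_th|)² = (V_DD − V_SG)/R.
Let x = V_SG − 1.07. Then 35.7 x² + x − 11.03 = 0, giving x = 0.542 V (positive root), so V_SG = 1.61 V.
I_D = (V_DD − V_SG)/R = (12.1 − 1.61) / 14.1 = 0.744 mA.

V_SG = 1.61 V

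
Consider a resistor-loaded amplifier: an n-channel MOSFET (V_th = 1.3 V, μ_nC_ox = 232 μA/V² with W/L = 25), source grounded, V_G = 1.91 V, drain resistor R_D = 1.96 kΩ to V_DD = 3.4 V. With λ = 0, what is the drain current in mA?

I_D = 1.08 mA

V_GS = V_G = 1.91 V, so V_ov = 1.91 − 1.3 = 0.61 V.
k_n = μ_nC_ox · (W/L) = 5.8 mA/V².
Assume saturation: I_D = ½ k_n V_ov² = 0.5 × 5.8 × 0.61² = 1.08 mA, giving V_DS = V_DD − I_D R_D = 3.4 − 1.08 × 1.96 = 1.28 V.
V_DS = 1.28 V ≥ V_ov = 0.61 V, confirming saturation.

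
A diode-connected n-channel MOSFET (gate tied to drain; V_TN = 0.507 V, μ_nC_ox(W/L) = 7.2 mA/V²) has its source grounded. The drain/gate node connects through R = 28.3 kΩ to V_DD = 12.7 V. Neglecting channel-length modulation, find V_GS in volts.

V_GS = 0.848 V

With gate tied to drain, V_GS = V_DS ≥ V_GS − V_TN, so the device is in saturation.
KCL at the drain: ½ k_n (V_GS − V_TN)² = (V_DD − V_GS)/R.
Let x = V_GS − 0.507. Then 102 x² + x − 12.19 = 0, giving x = 0.341 V (positive root), so V_GS = 0.848 V.
I_D = (V_DD − V_GS)/R = (12.7 − 0.848) / 28.3 = 0.419 mA.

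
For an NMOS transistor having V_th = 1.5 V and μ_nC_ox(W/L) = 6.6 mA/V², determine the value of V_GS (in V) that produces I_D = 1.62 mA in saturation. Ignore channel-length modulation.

In saturation I_D = ½ k_n (V_GS − V_th)², so V_GS − V_th = √(2 I_D / k_n) = √(2 × 1.62 / 6.6) = 0.701 V.
V_GS = 1.5 + 0.701 = 2.2 V.

V_GS = 2.20 V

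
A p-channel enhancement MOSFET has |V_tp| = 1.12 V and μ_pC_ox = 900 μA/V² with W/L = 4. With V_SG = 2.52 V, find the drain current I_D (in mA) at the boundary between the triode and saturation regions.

At the boundary V_SD = V_ov = V_SG − |V_tp| = 2.52 − 1.12 = 1.4 V.
k_p = μ_pC_ox · (W/L) = 3.6 mA/V².
I_D = ½ k_p V_ov² = 0.5 × 3.6 × 1.4² = 3.53 mA.

I_D = 3.53 mA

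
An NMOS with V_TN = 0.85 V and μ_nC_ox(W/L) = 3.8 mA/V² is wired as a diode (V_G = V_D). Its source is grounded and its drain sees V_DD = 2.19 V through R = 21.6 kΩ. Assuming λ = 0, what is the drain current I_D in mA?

With gate tied to drain, V_GS = V_DS ≥ V_GS − V_TN, so the device is in saturation.
KCL at the drain: ½ k_n (V_GS − V_TN)² = (V_DD − V_GS)/R.
Let x = V_GS − 0.85. Then 41 x² + x − 1.34 = 0, giving x = 0.169 V (positive root), so V_GS = 1.02 V.
I_D = (V_DD − V_GS)/R = (2.19 − 1.02) / 21.6 = 0.0542 mA.

I_D = 0.0542 mA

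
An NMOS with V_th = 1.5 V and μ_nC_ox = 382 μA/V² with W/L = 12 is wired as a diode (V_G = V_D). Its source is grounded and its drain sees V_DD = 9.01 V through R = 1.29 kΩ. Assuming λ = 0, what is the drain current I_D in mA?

With gate tied to drain, V_GS = V_DS ≥ V_GS − V_th, so the device is in saturation.
k_n = μ_nC_ox · (W/L) = 4.584 mA/V².
KCL at the drain: ½ k_n (V_GS − V_th)² = (V_DD − V_GS)/R.
Let x = V_GS − 1.5. Then 2.96 x² + x − 7.51 = 0, giving x = 1.43 V (positive root), so V_GS = 2.93 V.
I_D = (V_DD − V_GS)/R = (9.01 − 2.93) / 1.29 = 4.71 mA.

I_D = 4.71 mA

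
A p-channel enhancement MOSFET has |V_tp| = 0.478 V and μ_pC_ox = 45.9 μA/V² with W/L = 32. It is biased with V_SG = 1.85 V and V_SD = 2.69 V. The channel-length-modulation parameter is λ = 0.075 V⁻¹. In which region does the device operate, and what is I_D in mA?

k_p = μ_pC_ox · (W/L) = 1.469 mA/V².
V_ov = V_SG − |V_tp| = 1.85 − 0.478 = 1.37 V.
Since V_SD = 2.69 V ≥ V_ov = 1.37 V, the device is in saturation.
I_D = ½ k_p V_ov² (1 + λ V_SD) = 0.5 × 1.469 × 1.37² × (1 + 0.075 × 2.69) = 1.66 mA.

Saturation; I_D = 1.66 mA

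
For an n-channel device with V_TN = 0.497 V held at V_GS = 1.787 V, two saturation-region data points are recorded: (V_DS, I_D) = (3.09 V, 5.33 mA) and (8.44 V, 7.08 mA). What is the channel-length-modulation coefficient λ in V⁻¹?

With V_GS fixed, I_D ∝ (1 + λ V_DS) in saturation, so I_D2/I_D1 = (1 + λ V_DS2)/(1 + λ V_DS1).
7.08/5.33 = 1.328 = (1 + 8.44 λ)/(1 + 3.09 λ).
Solving: λ (I_D1 V_DS2 − I_D2 V_DS1) = I_D2 − I_D1, so λ = (7.08 − 5.33) / (5.33 × 8.44 − 7.08 × 3.09) = 1.75 / 23.1 = 0.0757 V⁻¹.

λ = 0.0757 V⁻¹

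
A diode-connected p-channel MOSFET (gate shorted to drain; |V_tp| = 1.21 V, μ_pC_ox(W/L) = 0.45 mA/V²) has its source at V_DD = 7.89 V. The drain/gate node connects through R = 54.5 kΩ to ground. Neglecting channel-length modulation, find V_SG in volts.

With gate tied to drain, V_SG = V_SD ≥ V_SG − |V_tp|, so the device is in saturation.
KCL at the drain: ½ k_p (V_SG − |V_tp|)² = (V_DD − V_SG)/R.
Let x = V_SG − 1.21. Then 12.3 x² + x − 6.68 = 0, giving x = 0.698 V (positive root), so V_SG = 1.91 V.
I_D = (V_DD − V_SG)/R = (7.89 − 1.91) / 54.5 = 0.11 mA.

V_SG = 1.91 V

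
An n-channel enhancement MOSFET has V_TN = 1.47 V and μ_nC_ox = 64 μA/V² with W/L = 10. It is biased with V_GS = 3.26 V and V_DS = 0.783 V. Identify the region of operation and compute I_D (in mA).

Triode; I_D = 0.701 mA

k_n = μ_nC_ox · (W/L) = 0.64 mA/V².
V_ov = V_GS − V_TN = 3.26 − 1.47 = 1.79 V.
Since V_DS = 0.783 V < V_ov = 1.79 V, the device is in the triode region.
I_D = k_n [V_ov · V_DS − ½ V_DS²] = 0.64 × [1.79 × 0.783 − 0.5 × 0.783²] = 0.701 mA.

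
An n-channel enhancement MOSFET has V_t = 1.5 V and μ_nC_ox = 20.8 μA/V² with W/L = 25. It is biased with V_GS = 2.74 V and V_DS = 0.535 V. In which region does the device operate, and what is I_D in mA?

Triode; I_D = 0.271 mA

k_n = μ_nC_ox · (W/L) = 0.52 mA/V².
V_ov = V_GS − V_t = 2.74 − 1.5 = 1.24 V.
Since V_DS = 0.535 V < V_ov = 1.24 V, the device is in the triode region.
I_D = k_n [V_ov · V_DS − ½ V_DS²] = 0.52 × [1.24 × 0.535 − 0.5 × 0.535²] = 0.271 mA.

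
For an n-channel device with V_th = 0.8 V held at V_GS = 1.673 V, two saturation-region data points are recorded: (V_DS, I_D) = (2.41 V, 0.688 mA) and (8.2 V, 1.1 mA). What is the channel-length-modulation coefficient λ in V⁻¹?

With V_GS fixed, I_D ∝ (1 + λ V_DS) in saturation, so I_D2/I_D1 = (1 + λ V_DS2)/(1 + λ V_DS1).
1.1/0.688 = 1.599 = (1 + 8.2 λ)/(1 + 2.41 λ).
Solving: λ (I_D1 V_DS2 − I_D2 V_DS1) = I_D2 − I_D1, so λ = (1.1 − 0.688) / (0.688 × 8.2 − 1.1 × 2.41) = 0.412 / 2.99 = 0.138 V⁻¹.

λ = 0.138 V⁻¹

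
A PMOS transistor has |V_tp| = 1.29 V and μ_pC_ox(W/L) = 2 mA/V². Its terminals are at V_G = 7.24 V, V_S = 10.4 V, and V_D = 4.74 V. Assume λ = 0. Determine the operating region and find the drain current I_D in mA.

Saturation; I_D = 3.50 mA

V_SG = V_S − V_G = 10.4 − 7.24 = 3.16 V; V_SD = V_S − V_D = 10.4 − 4.74 = 5.66 V.
V_ov = V_SG − |V_tp| = 3.16 − 1.29 = 1.87 V.
Since V_SD = 5.66 V ≥ V_ov = 1.87 V, the device is in saturation.
I_D = ½ k_p V_ov² = 0.5 × 2 × 1.87² = 3.5 mA.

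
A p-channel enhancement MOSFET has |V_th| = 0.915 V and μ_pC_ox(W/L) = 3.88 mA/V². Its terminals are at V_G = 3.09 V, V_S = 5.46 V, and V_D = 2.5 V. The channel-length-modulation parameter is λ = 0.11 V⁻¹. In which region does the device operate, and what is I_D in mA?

V_SG = V_S − V_G = 5.46 − 3.09 = 2.37 V; V_SD = V_S − V_D = 5.46 − 2.5 = 2.96 V.
V_ov = V_SG − |V_th| = 2.37 − 0.915 = 1.46 V.
Since V_SD = 2.96 V ≥ V_ov = 1.46 V, the device is in saturation.
I_D = ½ k_p V_ov² (1 + λ V_SD) = 0.5 × 3.88 × 1.46² × (1 + 0.11 × 2.96) = 5.44 mA.

Saturation; I_D = 5.44 mA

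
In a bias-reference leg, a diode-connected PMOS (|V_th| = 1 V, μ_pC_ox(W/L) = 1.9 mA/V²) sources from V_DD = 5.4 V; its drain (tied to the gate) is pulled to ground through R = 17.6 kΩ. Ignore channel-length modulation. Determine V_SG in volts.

With gate tied to drain, V_SG = V_SD ≥ V_SG − |V_th|, so the device is in saturation.
KCL at the drain: ½ k_p (V_SG − |V_th|)² = (V_DD − V_SG)/R.
Let x = V_SG − 1. Then 16.7 x² + x − 4.4 = 0, giving x = 0.484 V (positive root), so V_SG = 1.48 V.
I_D = (V_DD − V_SG)/R = (5.4 − 1.48) / 17.6 = 0.223 mA.

V_SG = 1.48 V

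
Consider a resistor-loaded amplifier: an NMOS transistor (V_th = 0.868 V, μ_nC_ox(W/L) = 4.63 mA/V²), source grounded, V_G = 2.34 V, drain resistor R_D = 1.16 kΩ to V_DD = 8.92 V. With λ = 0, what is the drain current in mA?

V_GS = V_G = 2.34 V, so V_ov = 2.34 − 0.868 = 1.47 V.
Assume saturation: I_D = ½ k_n V_ov² = 0.5 × 4.63 × 1.47² = 5.02 mA, giving V_DS = V_DD − I_D R_D = 8.92 − 5.02 × 1.16 = 3.1 V.
V_DS = 3.1 V ≥ V_ov = 1.47 V, confirming saturation.

I_D = 5.02 mA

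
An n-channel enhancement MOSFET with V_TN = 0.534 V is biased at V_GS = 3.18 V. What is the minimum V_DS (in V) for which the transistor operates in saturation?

The boundary between triode and saturation is V_DS = V_GS − V_TN = V_ov.
V_ov = 3.18 − 0.534 = 2.65 V.

V_DS,sat = 2.65 V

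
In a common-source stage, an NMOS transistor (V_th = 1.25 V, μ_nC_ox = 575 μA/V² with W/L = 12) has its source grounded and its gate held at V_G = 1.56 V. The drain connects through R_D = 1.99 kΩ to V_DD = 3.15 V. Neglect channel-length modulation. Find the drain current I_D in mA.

I_D = 0.332 mA

V_GS = V_G = 1.56 V, so V_ov = 1.56 − 1.25 = 0.31 V.
k_n = μ_nC_ox · (W/L) = 6.9 mA/V².
Assume saturation: I_D = ½ k_n V_ov² = 0.5 × 6.9 × 0.31² = 0.332 mA, giving V_DS = V_DD − I_D R_D = 3.15 − 0.332 × 1.99 = 2.49 V.
V_DS = 2.49 V ≥ V_ov = 0.31 V, confirming saturation.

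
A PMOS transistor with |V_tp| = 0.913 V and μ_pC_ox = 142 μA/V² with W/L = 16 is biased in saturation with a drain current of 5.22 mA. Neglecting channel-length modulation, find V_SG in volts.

k_p = μ_pC_ox · (W/L) = 2.272 mA/V².
In saturation I_D = ½ k_p (V_SG − |V_tp|)², so V_SG − |V_tp| = √(2 I_D / k_p) = √(2 × 5.22 / 2.272) = 2.14 V.
V_SG = 0.913 + 2.14 = 3.06 V.

V_SG = 3.06 V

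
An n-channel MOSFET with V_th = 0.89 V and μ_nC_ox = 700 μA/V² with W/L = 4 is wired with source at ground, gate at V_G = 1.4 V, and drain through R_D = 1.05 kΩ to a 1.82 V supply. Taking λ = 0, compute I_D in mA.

V_GS = V_G = 1.4 V, so V_ov = 1.4 − 0.89 = 0.51 V.
k_n = μ_nC_ox · (W/L) = 2.8 mA/V².
Assume saturation: I_D = ½ k_n V_ov² = 0.5 × 2.8 × 0.51² = 0.364 mA, giving V_DS = V_DD − I_D R_D = 1.82 − 0.364 × 1.05 = 1.44 V.
V_DS = 1.44 V ≥ V_ov = 0.51 V, confirming saturation.

I_D = 0.364 mA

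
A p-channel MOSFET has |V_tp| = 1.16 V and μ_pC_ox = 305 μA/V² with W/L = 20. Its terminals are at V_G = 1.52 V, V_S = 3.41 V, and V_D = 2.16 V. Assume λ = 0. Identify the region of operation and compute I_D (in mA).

Saturation; I_D = 1.63 mA

V_SG = V_S − V_G = 3.41 − 1.52 = 1.89 V; V_SD = V_S − V_D = 3.41 − 2.16 = 1.25 V.
k_p = μ_pC_ox · (W/L) = 6.1 mA/V².
V_ov = V_SG − |V_tp| = 1.89 − 1.16 = 0.73 V.
Since V_SD = 1.25 V ≥ V_ov = 0.73 V, the device is in saturation.
I_D = ½ k_p V_ov² = 0.5 × 6.1 × 0.73² = 1.63 mA.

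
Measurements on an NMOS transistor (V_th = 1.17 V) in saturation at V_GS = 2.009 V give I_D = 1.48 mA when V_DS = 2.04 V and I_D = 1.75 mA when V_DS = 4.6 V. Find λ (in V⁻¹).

λ = 0.0834 V⁻¹

With V_GS fixed, I_D ∝ (1 + λ V_DS) in saturation, so I_D2/I_D1 = (1 + λ V_DS2)/(1 + λ V_DS1).
1.75/1.48 = 1.182 = (1 + 4.6 λ)/(1 + 2.04 λ).
Solving: λ (I_D1 V_DS2 − I_D2 V_DS1) = I_D2 − I_D1, so λ = (1.75 − 1.48) / (1.48 × 4.6 − 1.75 × 2.04) = 0.27 / 3.24 = 0.0834 V⁻¹.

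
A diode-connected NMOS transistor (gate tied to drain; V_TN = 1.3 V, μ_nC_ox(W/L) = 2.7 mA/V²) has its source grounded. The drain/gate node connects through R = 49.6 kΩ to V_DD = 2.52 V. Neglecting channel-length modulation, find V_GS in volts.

With gate tied to drain, V_GS = V_DS ≥ V_GS − V_TN, so the device is in saturation.
KCL at the drain: ½ k_n (V_GS − V_TN)² = (V_DD − V_GS)/R.
Let x = V_GS − 1.3. Then 67 x² + x − 1.22 = 0, giving x = 0.128 V (positive root), so V_GS = 1.43 V.
I_D = (V_DD − V_GS)/R = (2.52 − 1.43) / 49.6 = 0.022 mA.

V_GS = 1.43 V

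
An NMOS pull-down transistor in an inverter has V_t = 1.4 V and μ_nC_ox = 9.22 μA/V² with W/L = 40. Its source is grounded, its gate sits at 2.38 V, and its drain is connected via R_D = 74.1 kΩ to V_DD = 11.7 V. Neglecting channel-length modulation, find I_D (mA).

I_D = 0.150 mA

V_GS = V_G = 2.38 V, so V_ov = 2.38 − 1.4 = 0.98 V.
k_n = μ_nC_ox · (W/L) = 0.3688 mA/V².
Assume saturation: I_D = ½ k_n V_ov² = 0.5 × 0.3688 × 0.98² = 0.177 mA, giving V_DS = V_DD − I_D R_D = 11.7 − 0.177 × 74.1 = -1.42 V.
But -1.42 V < V_ov = 0.98 V, so the device is actually in triode.
In triode I_D = k_n[V_ov V_DS − ½ V_DS²] and I_D = (V_DD − V_DS)/R_D. Equating: 13.7 V_DS² − 27.78 V_DS + 11.7 = 0, giving V_DS = 0.596 V (the root below V_ov).
I_D = (11.7 − 0.596) / 74.1 = 0.15 mA.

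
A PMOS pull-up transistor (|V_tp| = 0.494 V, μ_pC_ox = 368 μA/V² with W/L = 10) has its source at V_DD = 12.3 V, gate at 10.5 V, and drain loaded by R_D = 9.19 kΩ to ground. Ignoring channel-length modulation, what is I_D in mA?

V_SG = V_DD − V_G = 12.3 − 10.5 = 1.8 V, so V_ov = 1.8 − 0.494 = 1.31 V.
k_p = μ_pC_ox · (W/L) = 3.68 mA/V².
Assume saturation: I_D = ½ k_p V_ov² = 0.5 × 3.68 × 1.31² = 3.14 mA, giving V_SD = V_DD − I_D R_D = 12.3 − 3.14 × 9.19 = -16.5 V.
But -16.5 V < V_ov = 1.31 V, so the device is actually in triode.
In triode I_D = k_p[V_ov V_SD − ½ V_SD²] and I_D = (V_DD − V_SD)/R_D. Equating: 16.9 V_SD² − 45.17 V_SD + 12.3 = 0, giving V_SD = 0.308 V (the root below V_ov).
I_D = (12.3 − 0.308) / 9.19 = 1.3 mA.

I_D = 1.30 mA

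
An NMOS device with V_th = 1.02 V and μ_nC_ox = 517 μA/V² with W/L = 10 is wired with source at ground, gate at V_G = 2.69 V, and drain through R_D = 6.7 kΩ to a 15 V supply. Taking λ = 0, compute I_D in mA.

V_GS = V_G = 2.69 V, so V_ov = 2.69 − 1.02 = 1.67 V.
k_n = μ_nC_ox · (W/L) = 5.17 mA/V².
Assume saturation: I_D = ½ k_n V_ov² = 0.5 × 5.17 × 1.67² = 7.21 mA, giving V_DS = V_DD − I_D R_D = 15 − 7.21 × 6.7 = -33.3 V.
But -33.3 V < V_ov = 1.67 V, so the device is actually in triode.
In triode I_D = k_n[V_ov V_DS − ½ V_DS²] and I_D = (V_DD − V_DS)/R_D. Equating: 17.3 V_DS² − 58.85 V_DS + 15 = 0, giving V_DS = 0.278 V (the root below V_ov).
I_D = (15 − 0.278) / 6.7 = 2.2 mA.

I_D = 2.20 mA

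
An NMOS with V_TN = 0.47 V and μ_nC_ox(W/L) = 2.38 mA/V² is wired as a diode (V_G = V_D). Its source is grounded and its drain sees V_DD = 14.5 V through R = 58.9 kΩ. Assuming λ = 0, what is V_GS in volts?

With gate tied to drain, V_GS = V_DS ≥ V_GS − V_TN, so the device is in saturation.
KCL at the drain: ½ k_n (V_GS − V_TN)² = (V_DD − V_GS)/R.
Let x = V_GS − 0.47. Then 70.1 x² + x − 14.03 = 0, giving x = 0.44 V (positive root), so V_GS = 0.91 V.
I_D = (V_DD − V_GS)/R = (14.5 − 0.91) / 58.9 = 0.231 mA.

V_GS = 0.910 V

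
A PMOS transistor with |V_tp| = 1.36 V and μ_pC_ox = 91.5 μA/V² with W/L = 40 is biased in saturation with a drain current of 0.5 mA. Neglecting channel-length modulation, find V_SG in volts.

V_SG = 1.88 V

k_p = μ_pC_ox · (W/L) = 3.66 mA/V².
In saturation I_D = ½ k_p (V_SG − |V_tp|)², so V_SG − |V_tp| = √(2 I_D / k_p) = √(2 × 0.5 / 3.66) = 0.523 V.
V_SG = 1.36 + 0.523 = 1.88 V.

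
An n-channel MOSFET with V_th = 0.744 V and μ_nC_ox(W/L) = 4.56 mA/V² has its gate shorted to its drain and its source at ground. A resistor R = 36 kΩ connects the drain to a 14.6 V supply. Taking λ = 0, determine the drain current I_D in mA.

I_D = 0.374 mA

With gate tied to drain, V_GS = V_DS ≥ V_GS − V_th, so the device is in saturation.
KCL at the drain: ½ k_n (V_GS − V_th)² = (V_DD − V_GS)/R.
Let x = V_GS − 0.744. Then 82.1 x² + x − 13.86 = 0, giving x = 0.405 V (positive root), so V_GS = 1.15 V.
I_D = (V_DD − V_GS)/R = (14.6 − 1.15) / 36 = 0.374 mA.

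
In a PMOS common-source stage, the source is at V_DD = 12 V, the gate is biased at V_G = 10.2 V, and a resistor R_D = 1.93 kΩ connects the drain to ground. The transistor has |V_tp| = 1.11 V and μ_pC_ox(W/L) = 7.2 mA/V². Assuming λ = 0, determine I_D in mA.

I_D = 1.71 mA

V_SG = V_DD − V_G = 12 − 10.2 = 1.8 V, so V_ov = 1.8 − 1.11 = 0.69 V.
Assume saturation: I_D = ½ k_p V_ov² = 0.5 × 7.2 × 0.69² = 1.71 mA, giving V_SD = V_DD − I_D R_D = 12 − 1.71 × 1.93 = 8.69 V.
V_SD = 8.69 V ≥ V_ov = 0.69 V, confirming saturation.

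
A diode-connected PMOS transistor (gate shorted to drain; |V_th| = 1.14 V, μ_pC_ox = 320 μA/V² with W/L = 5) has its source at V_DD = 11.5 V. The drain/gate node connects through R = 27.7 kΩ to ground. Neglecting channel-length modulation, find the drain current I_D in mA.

I_D = 0.350 mA

With gate tied to drain, V_SG = V_SD ≥ V_SG − |V_th|, so the device is in saturation.
k_p = μ_pC_ox · (W/L) = 1.6 mA/V².
KCL at the drain: ½ k_p (V_SG − |V_th|)² = (V_DD − V_SG)/R.
Let x = V_SG − 1.14. Then 22.2 x² + x − 10.36 = 0, giving x = 0.662 V (positive root), so V_SG = 1.8 V.
I_D = (V_DD − V_SG)/R = (11.5 − 1.8) / 27.7 = 0.35 mA.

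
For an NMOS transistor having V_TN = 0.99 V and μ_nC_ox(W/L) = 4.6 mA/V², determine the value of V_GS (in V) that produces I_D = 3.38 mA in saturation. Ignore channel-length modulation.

In saturation I_D = ½ k_n (V_GS − V_TN)², so V_GS − V_TN = √(2 I_D / k_n) = √(2 × 3.38 / 4.6) = 1.21 V.
V_GS = 0.99 + 1.21 = 2.2 V.

V_GS = 2.20 V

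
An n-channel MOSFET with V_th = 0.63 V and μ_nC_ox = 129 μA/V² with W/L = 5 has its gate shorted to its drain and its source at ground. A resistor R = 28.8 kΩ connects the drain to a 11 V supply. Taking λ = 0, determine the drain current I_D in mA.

I_D = 0.325 mA

With gate tied to drain, V_GS = V_DS ≥ V_GS − V_th, so the device is in saturation.
k_n = μ_nC_ox · (W/L) = 0.645 mA/V².
KCL at the drain: ½ k_n (V_GS − V_th)² = (V_DD − V_GS)/R.
Let x = V_GS − 0.63. Then 9.29 x² + x − 10.37 = 0, giving x = 1 V (positive root), so V_GS = 1.63 V.
I_D = (V_DD − V_GS)/R = (11 − 1.63) / 28.8 = 0.325 mA.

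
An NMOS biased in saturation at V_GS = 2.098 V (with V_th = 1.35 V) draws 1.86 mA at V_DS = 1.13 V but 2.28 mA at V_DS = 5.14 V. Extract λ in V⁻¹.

With V_GS fixed, I_D ∝ (1 + λ V_DS) in saturation, so I_D2/I_D1 = (1 + λ V_DS2)/(1 + λ V_DS1).
2.28/1.86 = 1.226 = (1 + 5.14 λ)/(1 + 1.13 λ).
Solving: λ (I_D1 V_DS2 − I_D2 V_DS1) = I_D2 − I_D1, so λ = (2.28 − 1.86) / (1.86 × 5.14 − 2.28 × 1.13) = 0.42 / 6.98 = 0.0601 V⁻¹.

λ = 0.0601 V⁻¹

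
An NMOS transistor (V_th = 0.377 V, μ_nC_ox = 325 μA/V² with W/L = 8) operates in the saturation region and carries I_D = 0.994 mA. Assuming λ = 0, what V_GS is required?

k_n = μ_nC_ox · (W/L) = 2.6 mA/V².
In saturation I_D = ½ k_n (V_GS − V_th)², so V_GS − V_th = √(2 I_D / k_n) = √(2 × 0.994 / 2.6) = 0.874 V.
V_GS = 0.377 + 0.874 = 1.25 V.

V_GS = 1.25 V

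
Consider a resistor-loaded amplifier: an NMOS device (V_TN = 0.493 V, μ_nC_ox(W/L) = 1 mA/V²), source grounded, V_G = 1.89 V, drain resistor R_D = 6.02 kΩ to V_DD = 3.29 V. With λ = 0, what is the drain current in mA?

I_D = 0.480 mA

V_GS = V_G = 1.89 V, so V_ov = 1.89 − 0.493 = 1.4 V.
Assume saturation: I_D = ½ k_n V_ov² = 0.5 × 1 × 1.4² = 0.976 mA, giving V_DS = V_DD − I_D R_D = 3.29 − 0.976 × 6.02 = -2.58 V.
But -2.58 V < V_ov = 1.4 V, so the device is actually in triode.
In triode I_D = k_n[V_ov V_DS − ½ V_DS²] and I_D = (V_DD − V_DS)/R_D. Equating: 3.01 V_DS² − 9.41 V_DS + 3.29 = 0, giving V_DS = 0.401 V (the root below V_ov).
I_D = (3.29 − 0.401) / 6.02 = 0.48 mA.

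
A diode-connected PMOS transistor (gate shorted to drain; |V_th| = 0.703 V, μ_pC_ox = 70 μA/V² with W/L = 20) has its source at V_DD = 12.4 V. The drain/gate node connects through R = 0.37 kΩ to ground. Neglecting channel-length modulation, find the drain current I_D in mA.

With gate tied to drain, V_SG = V_SD ≥ V_SG − |V_th|, so the device is in saturation.
k_p = μ_pC_ox · (W/L) = 1.4 mA/V².
KCL at the drain: ½ k_p (V_SG − |V_th|)² = (V_DD − V_SG)/R.
Let x = V_SG − 0.703. Then 0.259 x² + x − 11.7 = 0, giving x = 5.06 V (positive root), so V_SG = 5.76 V.
I_D = (V_DD − V_SG)/R = (12.4 − 5.76) / 0.37 = 17.9 mA.

I_D = 17.9 mA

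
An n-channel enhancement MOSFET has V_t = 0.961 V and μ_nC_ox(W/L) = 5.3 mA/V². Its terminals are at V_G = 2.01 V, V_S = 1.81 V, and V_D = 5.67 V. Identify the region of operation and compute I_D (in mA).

Cutoff; I_D = 0 mA

V_GS = V_G − V_S = 2.01 − 1.81 = 0.2 V; V_DS = V_D − V_S = 5.67 − 1.81 = 3.86 V.
V_GS = 0.2 V < V_t = 0.961 V, so the transistor is in cutoff.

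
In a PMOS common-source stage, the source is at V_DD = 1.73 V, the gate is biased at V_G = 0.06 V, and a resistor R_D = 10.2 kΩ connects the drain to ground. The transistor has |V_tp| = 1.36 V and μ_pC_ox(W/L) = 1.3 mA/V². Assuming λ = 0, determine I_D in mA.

V_SG = V_DD − V_G = 1.73 − 0.06 = 1.67 V, so V_ov = 1.67 − 1.36 = 0.31 V.
Assume saturation: I_D = ½ k_p V_ov² = 0.5 × 1.3 × 0.31² = 0.0625 mA, giving V_SD = V_DD − I_D R_D = 1.73 − 0.0625 × 10.2 = 1.09 V.
V_SD = 1.09 V ≥ V_ov = 0.31 V, confirming saturation.

I_D = 0.0625 mA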